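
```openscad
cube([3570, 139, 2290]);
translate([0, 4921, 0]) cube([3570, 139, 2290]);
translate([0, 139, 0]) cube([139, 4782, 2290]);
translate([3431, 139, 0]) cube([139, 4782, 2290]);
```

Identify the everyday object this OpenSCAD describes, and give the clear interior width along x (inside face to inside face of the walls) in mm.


A house (or room) frame. The interior width is 3292 mm.

Four 2290 mm walls enclosing a rectangle with no floor or roof — a room or house frame. Outside width is 3570 mm and wall thickness is 139 mm, so the interior width is 3570 − 2 × 139 = 3292 mm.


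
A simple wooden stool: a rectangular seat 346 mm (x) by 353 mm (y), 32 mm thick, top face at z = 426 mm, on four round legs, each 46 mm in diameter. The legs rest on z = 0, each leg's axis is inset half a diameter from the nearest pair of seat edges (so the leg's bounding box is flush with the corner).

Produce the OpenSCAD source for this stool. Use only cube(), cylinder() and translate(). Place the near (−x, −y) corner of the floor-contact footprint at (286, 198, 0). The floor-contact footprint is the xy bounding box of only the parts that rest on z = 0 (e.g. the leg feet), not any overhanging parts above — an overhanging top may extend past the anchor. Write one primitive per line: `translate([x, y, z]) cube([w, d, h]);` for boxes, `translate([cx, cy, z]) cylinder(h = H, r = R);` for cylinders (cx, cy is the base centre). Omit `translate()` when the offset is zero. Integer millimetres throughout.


translate([286, 198, 394]) cube([346, 353, 32]);
translate([309, 221, 0]) cylinder(h = 394, r = 23);
translate([609, 221, 0]) cylinder(h = 394, r = 23);
translate([309, 528, 0]) cylinder(h = 394, r = 23);
translate([609, 528, 0]) cylinder(h = 394, r = 23);


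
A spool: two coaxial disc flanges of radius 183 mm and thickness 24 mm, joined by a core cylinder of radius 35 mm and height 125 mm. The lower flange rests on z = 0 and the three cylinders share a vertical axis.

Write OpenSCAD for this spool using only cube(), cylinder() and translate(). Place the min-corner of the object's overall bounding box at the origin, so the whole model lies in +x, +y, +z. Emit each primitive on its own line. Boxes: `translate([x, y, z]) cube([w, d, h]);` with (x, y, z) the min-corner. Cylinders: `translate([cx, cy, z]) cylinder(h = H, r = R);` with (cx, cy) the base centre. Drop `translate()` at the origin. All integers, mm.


translate([183, 183, 0]) cylinder(h = 24, r = 183);
translate([183, 183, 24]) cylinder(h = 125, r = 35);
translate([183, 183, 149]) cylinder(h = 24, r = 183);


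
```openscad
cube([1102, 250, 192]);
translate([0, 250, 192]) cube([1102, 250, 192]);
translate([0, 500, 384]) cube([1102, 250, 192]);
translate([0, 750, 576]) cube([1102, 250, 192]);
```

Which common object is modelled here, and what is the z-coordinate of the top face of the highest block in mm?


A staircase. The total rise is 768 mm.

4 identical blocks, each offset up and back from the previous — a staircase. Each step is 192 mm tall and there are 4 of them, so the total rise is 4 × 192 = 768 mm.


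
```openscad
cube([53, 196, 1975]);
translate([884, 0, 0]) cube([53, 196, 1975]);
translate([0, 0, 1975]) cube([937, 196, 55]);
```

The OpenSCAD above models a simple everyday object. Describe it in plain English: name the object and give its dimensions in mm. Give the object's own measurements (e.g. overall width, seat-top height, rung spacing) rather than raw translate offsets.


A door frame. The clear opening is 831 mm wide and 1975 mm high. Two 53 mm wide jambs, 196 mm deep, stand either side of the opening from the floor to the top of the opening. A 55 mm thick head sits across the top of both jambs, spanning the full outside width of the frame.


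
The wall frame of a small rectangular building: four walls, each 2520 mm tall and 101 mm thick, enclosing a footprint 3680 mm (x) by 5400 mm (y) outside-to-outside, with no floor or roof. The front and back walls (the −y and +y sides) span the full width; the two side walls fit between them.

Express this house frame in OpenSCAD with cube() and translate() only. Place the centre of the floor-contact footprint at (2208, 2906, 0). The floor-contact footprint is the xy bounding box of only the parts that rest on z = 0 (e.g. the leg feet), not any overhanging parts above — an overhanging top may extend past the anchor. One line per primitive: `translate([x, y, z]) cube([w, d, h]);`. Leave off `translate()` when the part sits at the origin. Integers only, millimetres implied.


translate([368, 206, 0]) cube([3680, 101, 2520]);
translate([368, 5505, 0]) cube([3680, 101, 2520]);
translate([368, 307, 0]) cube([101, 5198, 2520]);
translate([3947, 307, 0]) cube([101, 5198, 2520]);


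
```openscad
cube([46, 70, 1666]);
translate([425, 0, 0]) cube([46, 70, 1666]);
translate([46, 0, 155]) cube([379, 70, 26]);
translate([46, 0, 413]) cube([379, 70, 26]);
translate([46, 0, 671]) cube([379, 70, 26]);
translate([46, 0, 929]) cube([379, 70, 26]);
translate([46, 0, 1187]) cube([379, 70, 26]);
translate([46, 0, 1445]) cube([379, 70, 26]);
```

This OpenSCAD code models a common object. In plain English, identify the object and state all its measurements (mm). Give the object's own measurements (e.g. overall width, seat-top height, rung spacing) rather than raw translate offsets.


A straight ladder. Two 46×70 mm vertical rails, 1666 mm tall, stand 471 mm apart (outside-to-outside) with their front faces coplanar on the −y side. 6 rungs, each 70 mm deep and 26 mm tall, span between the inner faces of the rails, front faces flush with the rails. The lowest rung's underside is at z = 155 mm and rungs are spaced 258 mm apart (underside to underside).


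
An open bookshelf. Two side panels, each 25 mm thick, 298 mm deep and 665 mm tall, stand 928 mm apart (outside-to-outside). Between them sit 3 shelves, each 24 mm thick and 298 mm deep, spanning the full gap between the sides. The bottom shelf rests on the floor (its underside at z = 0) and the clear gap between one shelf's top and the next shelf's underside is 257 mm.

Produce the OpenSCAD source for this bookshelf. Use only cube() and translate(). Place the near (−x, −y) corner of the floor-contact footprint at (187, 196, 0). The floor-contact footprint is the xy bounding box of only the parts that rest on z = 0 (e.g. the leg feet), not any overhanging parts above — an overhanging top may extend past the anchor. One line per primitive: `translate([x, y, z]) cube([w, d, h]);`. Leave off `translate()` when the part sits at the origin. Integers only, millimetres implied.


translate([187, 196, 0]) cube([25, 298, 665]);
translate([1090, 196, 0]) cube([25, 298, 665]);
translate([212, 196, 0]) cube([878, 298, 24]);
translate([212, 196, 281]) cube([878, 298, 24]);
translate([212, 196, 562]) cube([878, 298, 24]);


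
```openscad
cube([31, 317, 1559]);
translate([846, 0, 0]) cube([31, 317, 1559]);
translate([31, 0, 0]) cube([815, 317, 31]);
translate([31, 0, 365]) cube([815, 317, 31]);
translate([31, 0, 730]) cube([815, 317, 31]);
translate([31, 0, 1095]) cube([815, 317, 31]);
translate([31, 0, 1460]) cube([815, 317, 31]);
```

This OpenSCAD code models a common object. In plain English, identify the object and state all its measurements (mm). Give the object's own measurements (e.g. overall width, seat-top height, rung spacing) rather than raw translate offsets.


An open bookshelf. Two side panels, each 31 mm thick, 317 mm deep and 1559 mm tall, stand 877 mm apart (outside-to-outside). Between them sit 5 shelves, each 31 mm thick and 317 mm deep, spanning the full gap between the sides. The bottom shelf rests on the floor (its underside at z = 0) and the clear gap between one shelf's top and the next shelf's underside is 334 mm.


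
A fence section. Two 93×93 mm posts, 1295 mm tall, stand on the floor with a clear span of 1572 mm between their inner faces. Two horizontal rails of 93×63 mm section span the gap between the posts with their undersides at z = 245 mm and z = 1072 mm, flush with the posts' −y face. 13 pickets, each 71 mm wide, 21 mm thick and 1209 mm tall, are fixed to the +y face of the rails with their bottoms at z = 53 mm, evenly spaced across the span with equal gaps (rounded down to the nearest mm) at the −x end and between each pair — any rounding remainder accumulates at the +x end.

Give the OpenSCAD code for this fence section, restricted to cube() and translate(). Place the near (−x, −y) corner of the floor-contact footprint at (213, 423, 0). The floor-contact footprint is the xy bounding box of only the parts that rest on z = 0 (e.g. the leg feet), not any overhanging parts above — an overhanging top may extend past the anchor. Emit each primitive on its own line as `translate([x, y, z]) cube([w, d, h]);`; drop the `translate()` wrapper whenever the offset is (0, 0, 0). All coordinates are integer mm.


translate([213, 423, 0]) cube([93, 93, 1295]);
translate([1878, 423, 0]) cube([93, 93, 1295]);
translate([306, 423, 245]) cube([1572, 93, 63]);
translate([306, 423, 1072]) cube([1572, 93, 63]);
translate([352, 516, 53]) cube([71, 21, 1209]);
translate([469, 516, 53]) cube([71, 21, 1209]);
translate([586, 516, 53]) cube([71, 21, 1209]);
translate([703, 516, 53]) cube([71, 21, 1209]);
translate([820, 516, 53]) cube([71, 21, 1209]);
translate([937, 516, 53]) cube([71, 21, 1209]);
translate([1054, 516, 53]) cube([71, 21, 1209]);
translate([1171, 516, 53]) cube([71, 21, 1209]);
translate([1288, 516, 53]) cube([71, 21, 1209]);
translate([1405, 516, 53]) cube([71, 21, 1209]);
translate([1522, 516, 53]) cube([71, 21, 1209]);
translate([1639, 516, 53]) cube([71, 21, 1209]);
translate([1756, 516, 53]) cube([71, 21, 1209]);


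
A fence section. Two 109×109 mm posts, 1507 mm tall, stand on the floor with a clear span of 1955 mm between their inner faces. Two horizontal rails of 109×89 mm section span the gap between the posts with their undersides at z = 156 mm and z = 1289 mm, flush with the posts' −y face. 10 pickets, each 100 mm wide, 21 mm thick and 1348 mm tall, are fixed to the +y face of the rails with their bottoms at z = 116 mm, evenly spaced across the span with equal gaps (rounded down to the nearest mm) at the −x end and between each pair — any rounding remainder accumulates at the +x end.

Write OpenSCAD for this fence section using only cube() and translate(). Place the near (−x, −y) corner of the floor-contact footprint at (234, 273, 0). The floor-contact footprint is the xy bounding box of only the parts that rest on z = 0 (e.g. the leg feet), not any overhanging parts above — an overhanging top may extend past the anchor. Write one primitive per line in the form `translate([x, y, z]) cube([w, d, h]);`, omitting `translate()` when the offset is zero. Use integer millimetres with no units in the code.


translate([234, 273, 0]) cube([109, 109, 1507]);
translate([2298, 273, 0]) cube([109, 109, 1507]);
translate([343, 273, 156]) cube([1955, 109, 89]);
translate([343, 273, 1289]) cube([1955, 109, 89]);
translate([429, 382, 116]) cube([100, 21, 1348]);
translate([615, 382, 116]) cube([100, 21, 1348]);
translate([801, 382, 116]) cube([100, 21, 1348]);
translate([987, 382, 116]) cube([100, 21, 1348]);
translate([1173, 382, 116]) cube([100, 21, 1348]);
translate([1359, 382, 116]) cube([100, 21, 1348]);
translate([1545, 382, 116]) cube([100, 21, 1348]);
translate([1731, 382, 116]) cube([100, 21, 1348]);
translate([1917, 382, 116]) cube([100, 21, 1348]);
translate([2103, 382, 116]) cube([100, 21, 1348]);


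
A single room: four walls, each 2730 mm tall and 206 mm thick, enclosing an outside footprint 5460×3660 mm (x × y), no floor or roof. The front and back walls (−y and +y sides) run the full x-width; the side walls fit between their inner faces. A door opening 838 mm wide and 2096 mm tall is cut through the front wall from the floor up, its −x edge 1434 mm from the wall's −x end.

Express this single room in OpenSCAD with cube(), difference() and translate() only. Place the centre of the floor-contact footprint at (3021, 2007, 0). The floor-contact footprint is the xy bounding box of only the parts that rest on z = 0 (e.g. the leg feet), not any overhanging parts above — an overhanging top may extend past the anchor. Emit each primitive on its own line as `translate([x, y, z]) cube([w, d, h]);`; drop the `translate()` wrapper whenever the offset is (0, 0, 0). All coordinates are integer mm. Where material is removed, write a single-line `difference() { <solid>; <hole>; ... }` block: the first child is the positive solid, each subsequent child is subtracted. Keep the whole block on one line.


difference() { translate([291, 177, 0]) cube([5460, 206, 2730]); translate([1725, 177, 0]) cube([838, 206, 2096]); }
translate([291, 3631, 0]) cube([5460, 206, 2730]);
translate([291, 383, 0]) cube([206, 3248, 2730]);
translate([5545, 383, 0]) cube([206, 3248, 2730]);


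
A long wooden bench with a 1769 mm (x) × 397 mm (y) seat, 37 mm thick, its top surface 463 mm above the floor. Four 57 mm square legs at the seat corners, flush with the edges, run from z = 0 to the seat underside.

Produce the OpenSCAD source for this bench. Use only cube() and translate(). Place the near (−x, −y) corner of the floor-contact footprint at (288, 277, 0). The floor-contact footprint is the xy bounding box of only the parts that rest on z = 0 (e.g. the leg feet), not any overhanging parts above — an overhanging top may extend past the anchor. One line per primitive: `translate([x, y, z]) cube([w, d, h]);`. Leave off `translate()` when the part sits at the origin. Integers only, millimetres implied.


translate([288, 277, 426]) cube([1769, 397, 37]);
translate([288, 277, 0]) cube([57, 57, 426]);
translate([288, 617, 0]) cube([57, 57, 426]);
translate([2000, 277, 0]) cube([57, 57, 426]);
translate([2000, 617, 0]) cube([57, 57, 426]);


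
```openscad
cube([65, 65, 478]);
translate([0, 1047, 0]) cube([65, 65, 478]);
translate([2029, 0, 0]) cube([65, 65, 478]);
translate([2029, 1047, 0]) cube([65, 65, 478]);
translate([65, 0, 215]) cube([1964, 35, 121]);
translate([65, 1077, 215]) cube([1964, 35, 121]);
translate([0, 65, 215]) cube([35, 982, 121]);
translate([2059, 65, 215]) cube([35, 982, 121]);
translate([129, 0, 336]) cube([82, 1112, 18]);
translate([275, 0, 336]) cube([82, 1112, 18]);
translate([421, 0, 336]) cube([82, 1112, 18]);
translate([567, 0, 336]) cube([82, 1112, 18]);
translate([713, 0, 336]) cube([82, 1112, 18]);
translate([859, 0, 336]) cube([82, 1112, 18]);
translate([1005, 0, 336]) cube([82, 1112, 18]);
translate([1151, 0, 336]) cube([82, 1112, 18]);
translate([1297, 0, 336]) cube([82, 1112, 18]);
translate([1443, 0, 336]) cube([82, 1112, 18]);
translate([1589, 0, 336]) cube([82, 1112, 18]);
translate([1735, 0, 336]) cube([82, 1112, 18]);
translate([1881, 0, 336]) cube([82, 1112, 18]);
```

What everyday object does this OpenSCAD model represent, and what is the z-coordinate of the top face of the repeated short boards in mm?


A bed frame. The slat-top height is 354 mm.

Four posts, four rails, and a row of slats — a bed frame. Slats sit on the rails at z = 215 + 121 = 336; with slat thickness 18, the top is 354 mm.


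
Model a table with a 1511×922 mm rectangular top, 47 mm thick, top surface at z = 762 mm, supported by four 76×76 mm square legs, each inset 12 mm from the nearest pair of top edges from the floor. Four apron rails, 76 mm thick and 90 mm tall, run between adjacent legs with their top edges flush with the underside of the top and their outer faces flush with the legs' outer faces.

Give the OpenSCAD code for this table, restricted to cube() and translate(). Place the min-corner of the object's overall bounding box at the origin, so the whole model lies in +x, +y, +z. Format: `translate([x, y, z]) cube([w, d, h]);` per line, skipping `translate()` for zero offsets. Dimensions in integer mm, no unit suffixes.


translate([0, 0, 715]) cube([1511, 922, 47]);
translate([12, 12, 0]) cube([76, 76, 715]);
translate([1423, 12, 0]) cube([76, 76, 715]);
translate([12, 834, 0]) cube([76, 76, 715]);
translate([1423, 834, 0]) cube([76, 76, 715]);
translate([88, 12, 625]) cube([1335, 76, 90]);
translate([88, 834, 625]) cube([1335, 76, 90]);
translate([12, 88, 625]) cube([76, 746, 90]);
translate([1423, 88, 625]) cube([76, 746, 90]);


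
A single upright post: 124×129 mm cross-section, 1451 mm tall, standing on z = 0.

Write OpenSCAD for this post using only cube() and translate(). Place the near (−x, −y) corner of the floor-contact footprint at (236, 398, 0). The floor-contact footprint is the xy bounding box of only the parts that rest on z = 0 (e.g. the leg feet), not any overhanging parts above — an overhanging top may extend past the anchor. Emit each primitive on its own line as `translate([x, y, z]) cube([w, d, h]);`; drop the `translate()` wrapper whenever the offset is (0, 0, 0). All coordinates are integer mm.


translate([236, 398, 0]) cube([124, 129, 1451]);


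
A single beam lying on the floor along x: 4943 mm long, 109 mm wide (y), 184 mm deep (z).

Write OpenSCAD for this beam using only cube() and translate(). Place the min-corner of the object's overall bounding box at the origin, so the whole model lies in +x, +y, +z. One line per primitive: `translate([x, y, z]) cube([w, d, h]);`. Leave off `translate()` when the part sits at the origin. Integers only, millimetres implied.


cube([4943, 109, 184]);


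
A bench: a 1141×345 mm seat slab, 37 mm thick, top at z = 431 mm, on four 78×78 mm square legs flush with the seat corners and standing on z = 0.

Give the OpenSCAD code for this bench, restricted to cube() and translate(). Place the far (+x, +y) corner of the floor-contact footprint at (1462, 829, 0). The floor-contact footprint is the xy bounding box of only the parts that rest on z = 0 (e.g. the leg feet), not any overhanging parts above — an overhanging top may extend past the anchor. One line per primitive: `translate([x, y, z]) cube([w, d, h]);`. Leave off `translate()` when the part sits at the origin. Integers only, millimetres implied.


translate([321, 484, 394]) cube([1141, 345, 37]);
translate([321, 484, 0]) cube([78, 78, 394]);
translate([321, 751, 0]) cube([78, 78, 394]);
translate([1384, 484, 0]) cube([78, 78, 394]);
translate([1384, 751, 0]) cube([78, 78, 394]);


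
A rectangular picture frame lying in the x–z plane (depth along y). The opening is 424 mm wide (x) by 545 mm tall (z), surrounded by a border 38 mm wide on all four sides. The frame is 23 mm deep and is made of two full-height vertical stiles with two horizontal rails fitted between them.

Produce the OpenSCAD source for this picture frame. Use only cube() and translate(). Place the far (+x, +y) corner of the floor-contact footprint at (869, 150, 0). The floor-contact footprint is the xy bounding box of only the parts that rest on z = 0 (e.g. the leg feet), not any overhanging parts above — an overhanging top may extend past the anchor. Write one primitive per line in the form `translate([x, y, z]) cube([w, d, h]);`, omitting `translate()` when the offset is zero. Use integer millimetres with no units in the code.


translate([369, 127, 0]) cube([38, 23, 621]);
translate([831, 127, 0]) cube([38, 23, 621]);
translate([407, 127, 0]) cube([424, 23, 38]);
translate([407, 127, 583]) cube([424, 23, 38]);


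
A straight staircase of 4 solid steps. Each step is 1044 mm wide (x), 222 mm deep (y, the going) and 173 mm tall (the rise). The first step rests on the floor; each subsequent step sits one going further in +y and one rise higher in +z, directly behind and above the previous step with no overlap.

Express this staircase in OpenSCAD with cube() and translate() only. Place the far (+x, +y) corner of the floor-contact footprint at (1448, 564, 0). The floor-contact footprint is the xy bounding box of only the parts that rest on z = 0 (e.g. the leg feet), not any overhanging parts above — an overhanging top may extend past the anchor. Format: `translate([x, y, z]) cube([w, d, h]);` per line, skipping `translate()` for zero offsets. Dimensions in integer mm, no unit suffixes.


translate([404, 342, 0]) cube([1044, 222, 173]);
translate([404, 564, 173]) cube([1044, 222, 173]);
translate([404, 786, 346]) cube([1044, 222, 173]);
translate([404, 1008, 519]) cube([1044, 222, 173]);


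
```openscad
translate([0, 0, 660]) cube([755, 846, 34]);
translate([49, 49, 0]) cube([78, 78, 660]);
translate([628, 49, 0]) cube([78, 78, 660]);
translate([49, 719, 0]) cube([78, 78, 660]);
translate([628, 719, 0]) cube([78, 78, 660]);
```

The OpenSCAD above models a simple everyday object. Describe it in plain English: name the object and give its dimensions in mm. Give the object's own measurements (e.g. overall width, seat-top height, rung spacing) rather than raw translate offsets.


A table: top 755 mm (x) × 846 mm (y), 34 mm thick, upper face at z = 694 mm, on four 78×78 mm square legs, each inset 49 mm from the nearest pair of top edges from z = 0 to the bottom of the top.


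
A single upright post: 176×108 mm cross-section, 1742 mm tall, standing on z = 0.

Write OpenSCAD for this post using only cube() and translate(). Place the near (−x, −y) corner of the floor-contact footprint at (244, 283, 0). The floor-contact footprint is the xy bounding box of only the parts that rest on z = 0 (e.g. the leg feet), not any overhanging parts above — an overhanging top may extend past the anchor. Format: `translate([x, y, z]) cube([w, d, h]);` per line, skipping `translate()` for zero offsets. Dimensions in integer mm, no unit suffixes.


translate([244, 283, 0]) cube([176, 108, 1742]);


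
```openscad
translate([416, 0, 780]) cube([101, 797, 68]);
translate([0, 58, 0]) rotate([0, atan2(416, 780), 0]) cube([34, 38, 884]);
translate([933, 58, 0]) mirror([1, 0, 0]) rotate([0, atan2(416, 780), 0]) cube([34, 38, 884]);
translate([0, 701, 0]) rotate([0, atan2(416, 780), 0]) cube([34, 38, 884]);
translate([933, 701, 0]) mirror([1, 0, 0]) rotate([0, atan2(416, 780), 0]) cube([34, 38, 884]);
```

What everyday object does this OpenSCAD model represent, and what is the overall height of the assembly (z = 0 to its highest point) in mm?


A sawhorse. The overall height is 848 mm.

A beam across two mirrored pairs of raked legs — a sawhorse. The beam's underside is at z = 780 (matching the legs' vertical rise in atan2(416, 780)) and the beam is 68 mm tall, so its top is at 780 + 68 = 848 mm. The raked legs top out at the beam's underside, so that is the highest point.


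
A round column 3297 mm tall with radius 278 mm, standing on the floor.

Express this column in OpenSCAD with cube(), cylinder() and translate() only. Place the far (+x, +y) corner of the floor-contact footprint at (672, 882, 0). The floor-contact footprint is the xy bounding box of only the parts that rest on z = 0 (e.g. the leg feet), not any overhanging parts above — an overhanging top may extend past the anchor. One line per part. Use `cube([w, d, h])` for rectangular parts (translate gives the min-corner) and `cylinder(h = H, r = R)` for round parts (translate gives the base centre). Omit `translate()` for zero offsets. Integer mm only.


translate([394, 604, 0]) cylinder(h = 3297, r = 278);


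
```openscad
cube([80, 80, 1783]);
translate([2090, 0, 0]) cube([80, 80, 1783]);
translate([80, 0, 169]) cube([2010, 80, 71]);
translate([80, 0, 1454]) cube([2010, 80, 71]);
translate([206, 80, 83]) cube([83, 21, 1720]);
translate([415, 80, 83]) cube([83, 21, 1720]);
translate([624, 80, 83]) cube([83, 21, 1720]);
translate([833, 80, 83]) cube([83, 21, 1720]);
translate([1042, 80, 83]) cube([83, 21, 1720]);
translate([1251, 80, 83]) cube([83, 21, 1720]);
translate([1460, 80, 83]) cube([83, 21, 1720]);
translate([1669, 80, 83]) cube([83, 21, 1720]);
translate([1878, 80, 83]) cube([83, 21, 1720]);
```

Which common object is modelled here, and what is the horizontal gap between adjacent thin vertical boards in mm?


A fence section. The picket gap is 126 mm.

Two posts, two rails, 9 pickets — a fence section. Span 2010 mm holds 9 pickets of 83 mm with 10 equal gaps: ⌊(2010 − 9·83) / 10⌋ = 126 mm.


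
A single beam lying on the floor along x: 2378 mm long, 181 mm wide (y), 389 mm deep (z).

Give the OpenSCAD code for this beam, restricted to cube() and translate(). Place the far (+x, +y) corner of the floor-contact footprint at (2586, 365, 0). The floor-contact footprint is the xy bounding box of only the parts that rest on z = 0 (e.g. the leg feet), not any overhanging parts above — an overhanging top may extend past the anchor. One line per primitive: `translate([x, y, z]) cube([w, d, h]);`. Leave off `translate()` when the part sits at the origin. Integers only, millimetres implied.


translate([208, 184, 0]) cube([2378, 181, 389]);


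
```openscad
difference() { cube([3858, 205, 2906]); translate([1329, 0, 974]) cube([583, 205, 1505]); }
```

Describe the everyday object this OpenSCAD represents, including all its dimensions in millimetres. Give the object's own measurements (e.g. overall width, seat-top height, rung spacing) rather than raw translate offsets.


A wall 3858 mm long (x), 205 mm thick (y), 2906 mm tall, with a rectangular window opening cut through it. The opening is 583 mm wide and 1505 mm tall; its sill is at z = 974 mm and its near (−x) edge is 1329 mm from the wall's −x end. The opening passes through the full wall thickness.


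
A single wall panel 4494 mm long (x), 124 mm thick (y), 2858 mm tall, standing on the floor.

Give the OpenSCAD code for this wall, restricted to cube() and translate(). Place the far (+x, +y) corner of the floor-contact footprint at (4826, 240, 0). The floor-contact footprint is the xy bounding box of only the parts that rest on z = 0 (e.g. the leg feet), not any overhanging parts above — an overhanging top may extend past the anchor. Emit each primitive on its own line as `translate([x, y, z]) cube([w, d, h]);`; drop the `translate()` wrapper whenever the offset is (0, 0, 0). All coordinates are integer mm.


translate([332, 116, 0]) cube([4494, 124, 2858]);


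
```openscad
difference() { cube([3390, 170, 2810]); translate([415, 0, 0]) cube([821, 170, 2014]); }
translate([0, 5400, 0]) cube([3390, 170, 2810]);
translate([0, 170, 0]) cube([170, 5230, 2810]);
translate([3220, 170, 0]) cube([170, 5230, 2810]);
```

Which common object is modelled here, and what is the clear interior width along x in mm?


A single room. The interior width is 3050 mm.

Four walls enclosing a rectangle with a door in the front wall — a room. Outside width 3390 minus two 170 mm walls gives 3050 mm.


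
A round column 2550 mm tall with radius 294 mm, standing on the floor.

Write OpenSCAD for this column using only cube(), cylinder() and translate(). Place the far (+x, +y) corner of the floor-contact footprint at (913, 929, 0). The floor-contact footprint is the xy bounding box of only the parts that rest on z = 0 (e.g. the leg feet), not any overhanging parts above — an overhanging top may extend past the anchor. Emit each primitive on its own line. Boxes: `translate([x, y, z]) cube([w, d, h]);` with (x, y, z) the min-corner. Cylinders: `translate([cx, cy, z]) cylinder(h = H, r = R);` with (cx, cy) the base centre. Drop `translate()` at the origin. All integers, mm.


translate([619, 635, 0]) cylinder(h = 2550, r = 294);


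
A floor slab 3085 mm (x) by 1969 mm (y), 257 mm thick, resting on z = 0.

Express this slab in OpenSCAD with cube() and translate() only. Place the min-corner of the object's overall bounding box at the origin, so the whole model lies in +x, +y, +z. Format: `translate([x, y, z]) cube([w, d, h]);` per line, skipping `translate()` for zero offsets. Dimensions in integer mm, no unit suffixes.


cube([3085, 1969, 257]);


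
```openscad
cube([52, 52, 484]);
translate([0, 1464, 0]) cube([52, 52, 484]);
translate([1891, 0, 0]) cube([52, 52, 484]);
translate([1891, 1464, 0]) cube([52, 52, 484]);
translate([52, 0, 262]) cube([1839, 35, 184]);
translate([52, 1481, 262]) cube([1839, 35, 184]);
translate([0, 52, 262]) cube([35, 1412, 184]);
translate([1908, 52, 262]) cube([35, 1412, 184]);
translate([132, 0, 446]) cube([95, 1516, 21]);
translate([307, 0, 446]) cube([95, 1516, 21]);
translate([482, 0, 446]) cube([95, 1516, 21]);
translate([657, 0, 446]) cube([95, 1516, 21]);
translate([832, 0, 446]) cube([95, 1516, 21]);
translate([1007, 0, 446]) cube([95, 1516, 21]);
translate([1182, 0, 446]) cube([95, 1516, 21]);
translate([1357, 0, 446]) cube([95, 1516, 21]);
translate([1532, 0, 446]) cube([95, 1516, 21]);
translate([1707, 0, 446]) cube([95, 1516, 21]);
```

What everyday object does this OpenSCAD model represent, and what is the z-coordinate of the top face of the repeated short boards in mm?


A bed frame. The slat-top height is 467 mm.

Four posts, four rails, and a row of slats — a bed frame. Slats sit on the rails at z = 262 + 184 = 446; with slat thickness 21, the top is 467 mm.


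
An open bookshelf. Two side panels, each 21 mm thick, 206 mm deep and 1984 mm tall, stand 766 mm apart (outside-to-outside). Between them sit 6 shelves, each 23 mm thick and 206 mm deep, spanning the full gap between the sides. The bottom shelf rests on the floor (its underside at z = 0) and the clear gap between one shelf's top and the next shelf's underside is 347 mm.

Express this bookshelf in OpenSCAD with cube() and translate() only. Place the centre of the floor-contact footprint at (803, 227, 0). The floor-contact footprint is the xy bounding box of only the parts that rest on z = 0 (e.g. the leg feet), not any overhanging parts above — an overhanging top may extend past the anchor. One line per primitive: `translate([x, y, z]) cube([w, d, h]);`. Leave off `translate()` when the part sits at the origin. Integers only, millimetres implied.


translate([420, 124, 0]) cube([21, 206, 1984]);
translate([1165, 124, 0]) cube([21, 206, 1984]);
translate([441, 124, 0]) cube([724, 206, 23]);
translate([441, 124, 370]) cube([724, 206, 23]);
translate([441, 124, 740]) cube([724, 206, 23]);
translate([441, 124, 1110]) cube([724, 206, 23]);
translate([441, 124, 1480]) cube([724, 206, 23]);
translate([441, 124, 1850]) cube([724, 206, 23]);


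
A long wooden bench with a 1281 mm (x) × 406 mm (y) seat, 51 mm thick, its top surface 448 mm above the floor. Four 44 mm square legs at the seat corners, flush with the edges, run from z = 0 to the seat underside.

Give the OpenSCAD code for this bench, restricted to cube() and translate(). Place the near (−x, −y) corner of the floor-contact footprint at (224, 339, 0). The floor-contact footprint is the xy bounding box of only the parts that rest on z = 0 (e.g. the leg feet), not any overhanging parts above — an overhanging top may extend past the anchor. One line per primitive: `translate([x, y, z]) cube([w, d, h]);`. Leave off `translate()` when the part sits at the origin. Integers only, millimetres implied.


translate([224, 339, 397]) cube([1281, 406, 51]);
translate([224, 339, 0]) cube([44, 44, 397]);
translate([224, 701, 0]) cube([44, 44, 397]);
translate([1461, 339, 0]) cube([44, 44, 397]);
translate([1461, 701, 0]) cube([44, 44, 397]);


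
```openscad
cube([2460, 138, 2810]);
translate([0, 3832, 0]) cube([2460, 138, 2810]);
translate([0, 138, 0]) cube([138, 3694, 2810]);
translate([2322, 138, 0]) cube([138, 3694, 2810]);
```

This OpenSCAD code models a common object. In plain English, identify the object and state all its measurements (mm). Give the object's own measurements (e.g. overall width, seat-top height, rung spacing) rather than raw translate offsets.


The wall frame of a small rectangular building: four walls, each 2810 mm tall and 138 mm thick, enclosing a footprint 2460 mm (x) by 3970 mm (y) outside-to-outside, with no floor or roof. The front and back walls (the −y and +y sides) span the full width; the two side walls fit between them.


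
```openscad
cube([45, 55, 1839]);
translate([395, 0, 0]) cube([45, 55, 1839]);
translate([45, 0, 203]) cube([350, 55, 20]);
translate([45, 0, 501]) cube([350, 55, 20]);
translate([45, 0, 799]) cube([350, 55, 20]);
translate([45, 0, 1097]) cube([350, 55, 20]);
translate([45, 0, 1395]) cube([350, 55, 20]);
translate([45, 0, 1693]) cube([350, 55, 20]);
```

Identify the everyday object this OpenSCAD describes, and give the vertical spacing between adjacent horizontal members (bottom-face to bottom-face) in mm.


A ladder. The rung spacing is 298 mm.

Two tall 45×55 posts with 6 short bars between them — a ladder. Adjacent rungs sit at z = 203 and z = 501, so the spacing is 501 − 203 = 298 mm.


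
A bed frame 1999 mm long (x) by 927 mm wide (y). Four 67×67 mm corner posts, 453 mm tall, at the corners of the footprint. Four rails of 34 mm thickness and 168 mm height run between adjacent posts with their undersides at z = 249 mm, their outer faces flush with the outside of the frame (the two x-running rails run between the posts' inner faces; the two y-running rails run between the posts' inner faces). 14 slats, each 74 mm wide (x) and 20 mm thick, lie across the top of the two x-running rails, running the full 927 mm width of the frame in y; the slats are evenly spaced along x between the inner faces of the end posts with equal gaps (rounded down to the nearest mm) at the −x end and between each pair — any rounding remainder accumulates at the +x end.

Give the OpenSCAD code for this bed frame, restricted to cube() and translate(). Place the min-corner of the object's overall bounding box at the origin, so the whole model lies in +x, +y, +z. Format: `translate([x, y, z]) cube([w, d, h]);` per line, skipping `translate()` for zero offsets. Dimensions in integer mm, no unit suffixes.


// slat z = rail_z + rail_h = 249 + 168 = 417
// slat gap = ⌊(1865 − 14·74) / 15⌋ = 55
cube([67, 67, 453]);
translate([0, 860, 0]) cube([67, 67, 453]);
translate([1932, 0, 0]) cube([67, 67, 453]);
translate([1932, 860, 0]) cube([67, 67, 453]);
translate([67, 0, 249]) cube([1865, 34, 168]);
translate([67, 893, 249]) cube([1865, 34, 168]);
translate([0, 67, 249]) cube([34, 793, 168]);
translate([1965, 67, 249]) cube([34, 793, 168]);
translate([122, 0, 417]) cube([74, 927, 20]);
translate([251, 0, 417]) cube([74, 927, 20]);
translate([380, 0, 417]) cube([74, 927, 20]);
translate([509, 0, 417]) cube([74, 927, 20]);
translate([638, 0, 417]) cube([74, 927, 20]);
translate([767, 0, 417]) cube([74, 927, 20]);
translate([896, 0, 417]) cube([74, 927, 20]);
translate([1025, 0, 417]) cube([74, 927, 20]);
translate([1154, 0, 417]) cube([74, 927, 20]);
translate([1283, 0, 417]) cube([74, 927, 20]);
translate([1412, 0, 417]) cube([74, 927, 20]);
translate([1541, 0, 417]) cube([74, 927, 20]);
translate([1670, 0, 417]) cube([74, 927, 20]);
translate([1799, 0, 417]) cube([74, 927, 20]);


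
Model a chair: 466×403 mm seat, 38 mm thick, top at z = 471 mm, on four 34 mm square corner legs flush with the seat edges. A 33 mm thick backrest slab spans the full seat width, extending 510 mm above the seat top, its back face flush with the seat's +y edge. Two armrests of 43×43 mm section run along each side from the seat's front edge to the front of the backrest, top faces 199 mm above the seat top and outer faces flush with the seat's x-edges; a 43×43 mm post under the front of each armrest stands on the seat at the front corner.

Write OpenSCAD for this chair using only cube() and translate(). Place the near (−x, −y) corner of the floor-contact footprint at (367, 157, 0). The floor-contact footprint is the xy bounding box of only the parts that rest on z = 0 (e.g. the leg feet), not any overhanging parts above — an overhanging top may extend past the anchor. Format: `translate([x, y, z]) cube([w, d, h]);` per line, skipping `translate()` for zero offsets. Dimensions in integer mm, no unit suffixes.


// leg_h = 471 - 38 = 433
// arm post h = 199 - 43 = 156
translate([367, 157, 433]) cube([466, 403, 38]);
translate([367, 157, 0]) cube([34, 34, 433]);
translate([799, 157, 0]) cube([34, 34, 433]);
translate([367, 526, 0]) cube([34, 34, 433]);
translate([799, 526, 0]) cube([34, 34, 433]);
translate([367, 527, 471]) cube([466, 33, 510]);
translate([367, 157, 627]) cube([43, 370, 43]);
translate([790, 157, 627]) cube([43, 370, 43]);
translate([367, 157, 471]) cube([43, 43, 156]);
translate([790, 157, 471]) cube([43, 43, 156]);


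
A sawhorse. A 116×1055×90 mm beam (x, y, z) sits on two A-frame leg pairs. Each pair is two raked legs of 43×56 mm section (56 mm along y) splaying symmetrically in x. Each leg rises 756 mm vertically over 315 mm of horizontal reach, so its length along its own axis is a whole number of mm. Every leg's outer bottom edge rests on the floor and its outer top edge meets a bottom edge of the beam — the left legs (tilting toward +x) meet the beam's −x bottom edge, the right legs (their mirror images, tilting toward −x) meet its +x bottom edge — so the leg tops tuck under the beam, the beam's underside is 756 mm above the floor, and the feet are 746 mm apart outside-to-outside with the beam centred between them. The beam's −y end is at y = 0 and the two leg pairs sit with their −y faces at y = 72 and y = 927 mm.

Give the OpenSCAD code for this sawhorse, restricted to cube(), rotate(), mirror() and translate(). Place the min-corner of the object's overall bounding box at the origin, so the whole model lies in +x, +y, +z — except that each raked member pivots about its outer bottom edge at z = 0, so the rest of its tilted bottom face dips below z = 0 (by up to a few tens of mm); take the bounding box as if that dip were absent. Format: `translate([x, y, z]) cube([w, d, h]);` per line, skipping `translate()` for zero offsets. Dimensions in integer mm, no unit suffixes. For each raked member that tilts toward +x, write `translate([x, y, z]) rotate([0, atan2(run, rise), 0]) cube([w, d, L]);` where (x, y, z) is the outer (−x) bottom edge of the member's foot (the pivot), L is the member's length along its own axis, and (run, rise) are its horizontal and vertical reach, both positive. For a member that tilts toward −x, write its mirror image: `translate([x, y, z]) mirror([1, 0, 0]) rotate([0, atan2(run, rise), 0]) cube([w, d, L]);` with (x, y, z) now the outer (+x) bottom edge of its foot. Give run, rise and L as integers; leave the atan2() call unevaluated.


translate([315, 0, 756]) cube([116, 1055, 90]);
translate([0, 72, 0]) rotate([0, atan2(315, 756), 0]) cube([43, 56, 819]);
translate([746, 72, 0]) mirror([1, 0, 0]) rotate([0, atan2(315, 756), 0]) cube([43, 56, 819]);
translate([0, 927, 0]) rotate([0, atan2(315, 756), 0]) cube([43, 56, 819]);
translate([746, 927, 0]) mirror([1, 0, 0]) rotate([0, atan2(315, 756), 0]) cube([43, 56, 819]);


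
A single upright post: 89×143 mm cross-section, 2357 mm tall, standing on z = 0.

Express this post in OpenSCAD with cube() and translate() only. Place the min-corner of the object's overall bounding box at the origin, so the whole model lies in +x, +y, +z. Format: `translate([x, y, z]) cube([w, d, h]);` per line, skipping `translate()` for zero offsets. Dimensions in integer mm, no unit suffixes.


cube([89, 143, 2357]);


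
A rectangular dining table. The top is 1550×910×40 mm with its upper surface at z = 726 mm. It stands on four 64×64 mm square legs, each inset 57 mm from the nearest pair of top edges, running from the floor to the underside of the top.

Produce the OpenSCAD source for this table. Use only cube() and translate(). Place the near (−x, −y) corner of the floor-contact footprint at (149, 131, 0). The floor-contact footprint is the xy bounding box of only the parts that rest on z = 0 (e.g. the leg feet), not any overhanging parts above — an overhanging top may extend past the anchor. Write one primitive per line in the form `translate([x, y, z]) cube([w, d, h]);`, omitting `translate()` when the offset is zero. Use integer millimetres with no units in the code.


translate([92, 74, 686]) cube([1550, 910, 40]);
translate([149, 131, 0]) cube([64, 64, 686]);
translate([1521, 131, 0]) cube([64, 64, 686]);
translate([149, 863, 0]) cube([64, 64, 686]);
translate([1521, 863, 0]) cube([64, 64, 686]);
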